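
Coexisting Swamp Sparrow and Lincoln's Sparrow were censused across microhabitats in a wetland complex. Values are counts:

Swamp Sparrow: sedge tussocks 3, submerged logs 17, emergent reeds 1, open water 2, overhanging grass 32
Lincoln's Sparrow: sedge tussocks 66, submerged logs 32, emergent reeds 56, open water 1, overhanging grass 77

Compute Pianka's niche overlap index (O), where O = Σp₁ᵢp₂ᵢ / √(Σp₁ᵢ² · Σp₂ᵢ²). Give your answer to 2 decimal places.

0.75

Proportions for Swamp Sparrow (n=55): 3/55=0.0545, 17/55=0.3091, 1/55=0.0182, 2/55=0.0364, 32/55=0.5818
Proportions for Lincoln's Sparrow (n=232): 66/232=0.2845, 32/232=0.1379, 56/232=0.2414, 1/232=0.0043, 77/232=0.3319
Σ p₁ᵢp₂ᵢ = 0.015505 + 0.042625 + 0.004393 + 0.000157 + 0.193099 = 0.255779
Σp_1ᵢ² = 0.0545² + 0.3091² + 0.0182² + 0.0364² + 0.5818² = 0.002970 + 0.095543 + 0.000331 + 0.001325 + 0.338491 = 0.438660
Σp_2ᵢ² = 0.2845² + 0.1379² + 0.2414² + 0.0043² + 0.3319² = 0.080940 + 0.019016 + 0.058274 + 0.000018 + 0.110158 = 0.268406
O = 0.255779 / √(0.438660 × 0.268406) = 0.255779 / 0.3431311 = 0.7454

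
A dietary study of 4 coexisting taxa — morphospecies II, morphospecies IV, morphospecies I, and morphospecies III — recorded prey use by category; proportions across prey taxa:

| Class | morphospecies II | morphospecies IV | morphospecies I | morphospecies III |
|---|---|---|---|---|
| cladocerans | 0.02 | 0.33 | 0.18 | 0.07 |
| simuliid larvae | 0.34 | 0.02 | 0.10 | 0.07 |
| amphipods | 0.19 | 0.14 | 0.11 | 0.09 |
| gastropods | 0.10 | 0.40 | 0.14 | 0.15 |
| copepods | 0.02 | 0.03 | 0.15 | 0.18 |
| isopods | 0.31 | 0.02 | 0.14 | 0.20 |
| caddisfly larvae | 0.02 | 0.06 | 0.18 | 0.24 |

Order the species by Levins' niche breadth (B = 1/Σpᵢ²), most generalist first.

morphospecies I > morphospecies III > morphospecies II > morphospecies IV

Σp_IIᵢ² = 0.02² + 0.34² + 0.19² + 0.10² + 0.02² + 0.31² + 0.02² = 0.0004 + 0.1156 + 0.0361 + 0.0100 + 0.0004 + 0.0961 + 0.0004 = 0.2590
B_II = 1 / 0.2590 = 3.8610
Σp_IVᵢ² = 0.33² + 0.02² + 0.14² + 0.40² + 0.03² + 0.02² + 0.06² = 0.1089 + 0.0004 + 0.0196 + 0.1600 + 0.0009 + 0.0004 + 0.0036 = 0.2938
B_IV = 1 / 0.2938 = 3.4037
Σp_Iᵢ² = 0.18² + 0.10² + 0.11² + 0.14² + 0.15² + 0.14² + 0.18² = 0.0324 + 0.0100 + 0.0121 + 0.0196 + 0.0225 + 0.0196 + 0.0324 = 0.1486
B_I = 1 / 0.1486 = 6.7295
Σp_IIIᵢ² = 0.07² + 0.07² + 0.09² + 0.15² + 0.18² + 0.20² + 0.24² = 0.0049 + 0.0049 + 0.0081 + 0.0225 + 0.0324 + 0.0400 + 0.0576 = 0.1704
B_III = 1 / 0.1704 = 5.8685
Ranking by B (broadest → narrowest): morphospecies I (6.73) > morphospecies III (5.87) > morphospecies II (3.86) > morphospecies IV (3.40)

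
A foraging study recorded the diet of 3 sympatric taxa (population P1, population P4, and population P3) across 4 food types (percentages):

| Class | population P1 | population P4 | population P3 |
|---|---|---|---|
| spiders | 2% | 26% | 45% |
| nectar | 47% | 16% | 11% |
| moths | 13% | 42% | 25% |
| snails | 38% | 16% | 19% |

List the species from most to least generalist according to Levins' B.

Convert percentages to proportions (divide by 100).
Σp_P1ᵢ² = 0.02² + 0.47² + 0.13² + 0.38² = 0.0004 + 0.2209 + 0.0169 + 0.1444 = 0.3826
B_P1 = 1 / 0.3826 = 2.6137
Σp_P4ᵢ² = 0.26² + 0.16² + 0.42² + 0.16² = 0.0676 + 0.0256 + 0.1764 + 0.0256 = 0.2952
B_P4 = 1 / 0.2952 = 3.3875
Σp_P3ᵢ² = 0.45² + 0.11² + 0.25² + 0.19² = 0.2025 + 0.0121 + 0.0625 + 0.0361 = 0.3132
B_P3 = 1 / 0.3132 = 3.1928
Ranking by B (broadest → narrowest): population P4 (3.39) > population P3 (3.19) > population P1 (2.61)

population P4 > population P3 > population P1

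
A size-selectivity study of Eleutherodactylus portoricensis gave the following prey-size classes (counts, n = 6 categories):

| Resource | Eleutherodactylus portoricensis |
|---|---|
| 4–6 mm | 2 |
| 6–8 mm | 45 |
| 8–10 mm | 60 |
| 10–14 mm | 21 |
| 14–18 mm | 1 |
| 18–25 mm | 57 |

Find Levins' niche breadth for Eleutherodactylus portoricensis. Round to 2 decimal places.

Proportions for Eleutherodactylus portoricensis (n=186): 2/186=0.0108, 45/186=0.2419, 60/186=0.3226, 21/186=0.1129, 1/186=0.0054, 57/186=0.3065
Σpᵢ² = 0.0108² + 0.2419² + 0.3226² + 0.1129² + 0.0054² + 0.3065² = 0.000117 + 0.058516 + 0.104071 + 0.012746 + 0.000029 + 0.093942 = 0.269421
B = 1 / 0.269421 = 3.7117

3.71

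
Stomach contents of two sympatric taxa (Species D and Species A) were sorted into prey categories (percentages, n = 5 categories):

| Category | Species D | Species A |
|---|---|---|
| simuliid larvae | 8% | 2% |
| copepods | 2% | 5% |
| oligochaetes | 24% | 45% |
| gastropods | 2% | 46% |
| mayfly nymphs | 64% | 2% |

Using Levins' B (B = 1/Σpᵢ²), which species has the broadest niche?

Convert percentages to proportions (divide by 100).
Σp_Dᵢ² = 0.08² + 0.02² + 0.24² + 0.02² + 0.64² = 0.0064 + 0.0004 + 0.0576 + 0.0004 + 0.4096 = 0.4744
B_D = 1 / 0.4744 = 2.1079
Σp_Aᵢ² = 0.02² + 0.05² + 0.45² + 0.46² + 0.02² = 0.0004 + 0.0025 + 0.2025 + 0.2116 + 0.0004 = 0.4174
B_A = 1 / 0.4174 = 2.3958
Highest B → broadest niche (most generalist): Species A (B = 2.40).

Species A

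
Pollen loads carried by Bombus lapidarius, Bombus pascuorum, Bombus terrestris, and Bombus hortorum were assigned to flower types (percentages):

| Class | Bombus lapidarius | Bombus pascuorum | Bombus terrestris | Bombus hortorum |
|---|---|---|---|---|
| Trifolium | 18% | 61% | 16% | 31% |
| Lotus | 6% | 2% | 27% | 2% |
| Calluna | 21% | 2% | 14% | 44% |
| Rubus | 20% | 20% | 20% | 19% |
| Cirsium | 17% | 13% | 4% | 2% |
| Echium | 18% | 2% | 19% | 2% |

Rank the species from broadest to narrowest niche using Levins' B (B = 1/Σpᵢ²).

Convert percentages to proportions (divide by 100).
Σp_lapiᵢ² = 0.18² + 0.06² + 0.21² + 0.20² + 0.17² + 0.18² = 0.0324 + 0.0036 + 0.0441 + 0.0400 + 0.0289 + 0.0324 = 0.1814
B_lapi = 1 / 0.1814 = 5.5127
Σp_pascᵢ² = 0.61² + 0.02² + 0.02² + 0.20² + 0.13² + 0.02² = 0.3721 + 0.0004 + 0.0004 + 0.0400 + 0.0169 + 0.0004 = 0.4302
B_pasc = 1 / 0.4302 = 2.3245
Σp_terrᵢ² = 0.16² + 0.27² + 0.14² + 0.20² + 0.04² + 0.19² = 0.0256 + 0.0729 + 0.0196 + 0.0400 + 0.0016 + 0.0361 = 0.1958
B_terr = 1 / 0.1958 = 5.1073
Σp_hortᵢ² = 0.31² + 0.02² + 0.44² + 0.19² + 0.02² + 0.02² = 0.0961 + 0.0004 + 0.1936 + 0.0361 + 0.0004 + 0.0004 = 0.3270
B_hort = 1 / 0.3270 = 3.0581
Ranking by B (broadest → narrowest): Bombus lapidarius (5.51) > Bombus terrestris (5.11) > Bombus hortorum (3.06) > Bombus pascuorum (2.32)

Bombus lapidarius > Bombus terrestris > Bombus hortorum > Bombus pascuorum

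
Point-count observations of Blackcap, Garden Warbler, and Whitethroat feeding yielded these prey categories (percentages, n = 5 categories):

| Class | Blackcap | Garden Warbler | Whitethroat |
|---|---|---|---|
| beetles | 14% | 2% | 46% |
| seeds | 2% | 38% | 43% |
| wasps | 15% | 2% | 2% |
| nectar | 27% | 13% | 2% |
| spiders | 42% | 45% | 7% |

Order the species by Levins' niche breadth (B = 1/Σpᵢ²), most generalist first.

Blackcap > Garden Warbler > Whitethroat

Convert percentages to proportions (divide by 100).
Σp_Blacᵢ² = 0.14² + 0.02² + 0.15² + 0.27² + 0.42² = 0.0196 + 0.0004 + 0.0225 + 0.0729 + 0.1764 = 0.2918
B_Blac = 1 / 0.2918 = 3.4270
Σp_Warbᵢ² = 0.02² + 0.38² + 0.02² + 0.13² + 0.45² = 0.0004 + 0.1444 + 0.0004 + 0.0169 + 0.2025 = 0.3646
B_Warb = 1 / 0.3646 = 2.7427
Σp_Whitᵢ² = 0.46² + 0.43² + 0.02² + 0.02² + 0.07² = 0.2116 + 0.1849 + 0.0004 + 0.0004 + 0.0049 = 0.4022
B_Whit = 1 / 0.4022 = 2.4863
Ranking by B (broadest → narrowest): Blackcap (3.43) > Garden Warbler (2.74) > Whitethroat (2.49)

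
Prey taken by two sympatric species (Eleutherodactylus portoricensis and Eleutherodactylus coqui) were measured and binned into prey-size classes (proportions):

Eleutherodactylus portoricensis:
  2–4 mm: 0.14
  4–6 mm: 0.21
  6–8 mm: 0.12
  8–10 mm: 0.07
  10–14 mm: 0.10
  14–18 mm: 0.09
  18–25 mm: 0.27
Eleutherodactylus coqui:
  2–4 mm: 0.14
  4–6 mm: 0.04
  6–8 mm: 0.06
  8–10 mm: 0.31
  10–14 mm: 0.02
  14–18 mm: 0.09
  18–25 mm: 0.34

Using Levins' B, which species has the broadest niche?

Eleutherodactylus portoricensis

Σp_portᵢ² = 0.14² + 0.21² + 0.12² + 0.07² + 0.10² + 0.09² + 0.27² = 0.0196 + 0.0441 + 0.0144 + 0.0049 + 0.0100 + 0.0081 + 0.0729 = 0.1740
B_port = 1 / 0.1740 = 5.7471
Σp_coquᵢ² = 0.14² + 0.04² + 0.06² + 0.31² + 0.02² + 0.09² + 0.34² = 0.0196 + 0.0016 + 0.0036 + 0.0961 + 0.0004 + 0.0081 + 0.1156 = 0.2450
B_coqu = 1 / 0.2450 = 4.0816
Highest B → broadest niche (most generalist): Eleutherodactylus portoricensis (B = 5.75).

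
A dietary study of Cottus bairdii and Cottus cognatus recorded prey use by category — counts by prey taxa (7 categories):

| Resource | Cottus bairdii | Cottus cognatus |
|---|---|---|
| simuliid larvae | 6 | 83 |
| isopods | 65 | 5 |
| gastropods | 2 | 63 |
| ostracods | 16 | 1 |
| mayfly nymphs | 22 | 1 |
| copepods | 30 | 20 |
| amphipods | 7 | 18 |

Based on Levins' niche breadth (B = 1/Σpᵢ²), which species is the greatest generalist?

Proportions for Cottus bairdii (n=148): 6/148=0.0405, 65/148=0.4392, 2/148=0.0135, 16/148=0.1081, 22/148=0.1486, 30/148=0.2027, 7/148=0.0473
Proportions for Cottus cognatus (n=191): 83/191=0.4346, 5/191=0.0262, 63/191=0.3298, 1/191=0.0052, 1/191=0.0052, 20/191=0.1047, 18/191=0.0942
Σp_bairᵢ² = 0.0405² + 0.4392² + 0.0135² + 0.1081² + 0.1486² + 0.2027² + 0.0473² = 0.001640 + 0.192897 + 0.000182 + 0.011686 + 0.022082 + 0.041087 + 0.002237 = 0.271811
B_bair = 1 / 0.271811 = 3.6790
Σp_cognᵢ² = 0.4346² + 0.0262² + 0.3298² + 0.0052² + 0.0052² + 0.1047² + 0.0942² = 0.188877 + 0.000686 + 0.108768 + 0.000027 + 0.000027 + 0.010962 + 0.008874 = 0.318221
B_cogn = 1 / 0.318221 = 3.1425
Highest B → broadest niche (most generalist): Cottus bairdii (B = 3.68).

Cottus bairdii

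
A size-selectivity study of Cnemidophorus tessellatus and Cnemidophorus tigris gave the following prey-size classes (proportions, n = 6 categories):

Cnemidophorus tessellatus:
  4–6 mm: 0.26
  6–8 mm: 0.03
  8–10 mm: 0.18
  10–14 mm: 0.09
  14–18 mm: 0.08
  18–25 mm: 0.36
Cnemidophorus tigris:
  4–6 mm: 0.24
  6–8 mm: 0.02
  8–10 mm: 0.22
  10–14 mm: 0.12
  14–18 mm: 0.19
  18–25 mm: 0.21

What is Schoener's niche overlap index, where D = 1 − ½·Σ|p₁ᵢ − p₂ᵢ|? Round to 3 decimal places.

0.820

Σ|p₁ᵢ − p₂ᵢ| = 0.02 + 0.01 + 0.04 + 0.03 + 0.11 + 0.15 = 0.36
D = 1 − ½ × 0.36 = 1 − 0.180 = 0.82000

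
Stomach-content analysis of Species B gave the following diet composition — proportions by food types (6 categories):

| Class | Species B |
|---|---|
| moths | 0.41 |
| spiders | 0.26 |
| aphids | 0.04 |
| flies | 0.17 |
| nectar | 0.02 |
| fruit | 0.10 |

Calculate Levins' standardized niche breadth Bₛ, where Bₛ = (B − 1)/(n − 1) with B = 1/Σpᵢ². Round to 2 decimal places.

Σpᵢ² = 0.41² + 0.26² + 0.04² + 0.17² + 0.02² + 0.10² = 0.1681 + 0.0676 + 0.0016 + 0.0289 + 0.0004 + 0.0100 = 0.2766
B = 1 / 0.2766 = 3.6153
Bₛ = (B − 1)/(n − 1) = (3.6153 − 1)/(6 − 1) = 2.6153/5 = 0.5231

0.52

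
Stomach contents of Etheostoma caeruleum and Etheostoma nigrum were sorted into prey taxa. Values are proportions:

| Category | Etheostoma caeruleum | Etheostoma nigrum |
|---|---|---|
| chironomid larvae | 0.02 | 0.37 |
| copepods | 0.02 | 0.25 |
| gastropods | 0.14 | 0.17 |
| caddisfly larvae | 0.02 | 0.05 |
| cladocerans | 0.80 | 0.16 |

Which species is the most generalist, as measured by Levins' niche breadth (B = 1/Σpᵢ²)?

Σp_caerᵢ² = 0.02² + 0.02² + 0.14² + 0.02² + 0.80² = 0.0004 + 0.0004 + 0.0196 + 0.0004 + 0.6400 = 0.6608
B_caer = 1 / 0.6608 = 1.5133
Σp_nigrᵢ² = 0.37² + 0.25² + 0.17² + 0.05² + 0.16² = 0.1369 + 0.0625 + 0.0289 + 0.0025 + 0.0256 = 0.2564
B_nigr = 1 / 0.2564 = 3.9002
Highest B → broadest niche (most generalist): Etheostoma nigrum (B = 3.90).

Etheostoma nigrum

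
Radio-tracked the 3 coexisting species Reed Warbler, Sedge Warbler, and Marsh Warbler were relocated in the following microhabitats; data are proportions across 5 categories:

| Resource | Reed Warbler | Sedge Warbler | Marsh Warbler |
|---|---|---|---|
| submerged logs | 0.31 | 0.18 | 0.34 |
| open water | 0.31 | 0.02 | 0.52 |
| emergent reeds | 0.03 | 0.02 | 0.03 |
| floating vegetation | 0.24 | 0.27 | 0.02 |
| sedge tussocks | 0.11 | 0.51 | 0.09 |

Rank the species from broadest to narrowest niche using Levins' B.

Reed Warbler > Sedge Warbler > Marsh Warbler

Σp_Reedᵢ² = 0.31² + 0.31² + 0.03² + 0.24² + 0.11² = 0.0961 + 0.0961 + 0.0009 + 0.0576 + 0.0121 = 0.2628
B_Reed = 1 / 0.2628 = 3.8052
Σp_Sedgᵢ² = 0.18² + 0.02² + 0.02² + 0.27² + 0.51² = 0.0324 + 0.0004 + 0.0004 + 0.0729 + 0.2601 = 0.3662
B_Sedg = 1 / 0.3662 = 2.7307
Σp_Marsᵢ² = 0.34² + 0.52² + 0.03² + 0.02² + 0.09² = 0.1156 + 0.2704 + 0.0009 + 0.0004 + 0.0081 = 0.3954
B_Mars = 1 / 0.3954 = 2.5291
Ranking by B (broadest → narrowest): Reed Warbler (3.81) > Sedge Warbler (2.73) > Marsh Warbler (2.53)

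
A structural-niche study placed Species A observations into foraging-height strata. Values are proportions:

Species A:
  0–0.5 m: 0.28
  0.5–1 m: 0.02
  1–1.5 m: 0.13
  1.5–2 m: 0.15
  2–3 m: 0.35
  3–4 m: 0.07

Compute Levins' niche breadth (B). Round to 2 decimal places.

Σpᵢ² = 0.28² + 0.02² + 0.13² + 0.15² + 0.35² + 0.07² = 0.0784 + 0.0004 + 0.0169 + 0.0225 + 0.1225 + 0.0049 = 0.2456
B = 1 / 0.2456 = 4.0717

4.07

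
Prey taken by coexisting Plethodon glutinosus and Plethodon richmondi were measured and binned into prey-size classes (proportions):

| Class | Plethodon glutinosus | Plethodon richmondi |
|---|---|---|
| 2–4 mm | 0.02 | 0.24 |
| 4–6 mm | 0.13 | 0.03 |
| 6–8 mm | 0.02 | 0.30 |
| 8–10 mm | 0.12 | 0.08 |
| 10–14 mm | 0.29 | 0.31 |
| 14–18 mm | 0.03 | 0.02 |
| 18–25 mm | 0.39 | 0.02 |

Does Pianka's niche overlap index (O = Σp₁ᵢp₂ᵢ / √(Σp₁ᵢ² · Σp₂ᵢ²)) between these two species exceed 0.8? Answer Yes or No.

No

Σ p₁ᵢp₂ᵢ = 0.0048 + 0.0039 + 0.0060 + 0.0096 + 0.0899 + 0.0006 + 0.0078 = 0.1226
Σp_1ᵢ² = 0.02² + 0.13² + 0.02² + 0.12² + 0.29² + 0.03² + 0.39² = 0.0004 + 0.0169 + 0.0004 + 0.0144 + 0.0841 + 0.0009 + 0.1521 = 0.2692
Σp_2ᵢ² = 0.24² + 0.03² + 0.30² + 0.08² + 0.31² + 0.02² + 0.02² = 0.0576 + 0.0009 + 0.0900 + 0.0064 + 0.0961 + 0.0004 + 0.0004 = 0.2518
O = 0.1226 / √(0.2692 × 0.2518) = 0.1226 / 0.26035 = 0.4709
O = 0.4709 < 0.8 → No.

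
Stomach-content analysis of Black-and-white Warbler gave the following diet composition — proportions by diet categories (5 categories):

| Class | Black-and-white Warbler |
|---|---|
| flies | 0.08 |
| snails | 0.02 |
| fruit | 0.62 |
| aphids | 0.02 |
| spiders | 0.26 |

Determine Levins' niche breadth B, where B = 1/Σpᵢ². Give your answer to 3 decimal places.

2.178

Σpᵢ² = 0.08² + 0.02² + 0.62² + 0.02² + 0.26² = 0.0064 + 0.0004 + 0.3844 + 0.0004 + 0.0676 = 0.4592
B = 1 / 0.4592 = 2.17770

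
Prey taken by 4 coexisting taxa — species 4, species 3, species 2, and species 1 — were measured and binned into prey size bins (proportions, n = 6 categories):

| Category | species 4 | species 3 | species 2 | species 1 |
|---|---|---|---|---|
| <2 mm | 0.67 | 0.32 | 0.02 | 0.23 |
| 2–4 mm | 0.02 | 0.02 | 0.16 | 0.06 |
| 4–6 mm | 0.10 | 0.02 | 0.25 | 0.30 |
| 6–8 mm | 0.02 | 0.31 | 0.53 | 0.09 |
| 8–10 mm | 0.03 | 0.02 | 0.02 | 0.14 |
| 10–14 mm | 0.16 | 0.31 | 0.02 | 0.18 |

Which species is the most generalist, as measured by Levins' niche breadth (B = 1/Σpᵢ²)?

species 1

Σp_4ᵢ² = 0.67² + 0.02² + 0.10² + 0.02² + 0.03² + 0.16² = 0.4489 + 0.0004 + 0.0100 + 0.0004 + 0.0009 + 0.0256 = 0.4862
B_4 = 1 / 0.4862 = 2.0568
Σp_3ᵢ² = 0.32² + 0.02² + 0.02² + 0.31² + 0.02² + 0.31² = 0.1024 + 0.0004 + 0.0004 + 0.0961 + 0.0004 + 0.0961 = 0.2958
B_3 = 1 / 0.2958 = 3.3807
Σp_2ᵢ² = 0.02² + 0.16² + 0.25² + 0.53² + 0.02² + 0.02² = 0.0004 + 0.0256 + 0.0625 + 0.2809 + 0.0004 + 0.0004 = 0.3702
B_2 = 1 / 0.3702 = 2.7012
Σp_1ᵢ² = 0.23² + 0.06² + 0.30² + 0.09² + 0.14² + 0.18² = 0.0529 + 0.0036 + 0.0900 + 0.0081 + 0.0196 + 0.0324 = 0.2066
B_1 = 1 / 0.2066 = 4.8403
Highest B → broadest niche (most generalist): species 1 (B = 4.84).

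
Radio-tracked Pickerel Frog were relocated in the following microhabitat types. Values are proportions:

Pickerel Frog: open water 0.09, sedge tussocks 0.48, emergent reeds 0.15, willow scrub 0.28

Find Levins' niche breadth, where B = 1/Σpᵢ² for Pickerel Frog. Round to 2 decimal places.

2.95

Σpᵢ² = 0.09² + 0.48² + 0.15² + 0.28² = 0.0081 + 0.2304 + 0.0225 + 0.0784 = 0.3394
B = 1 / 0.3394 = 2.9464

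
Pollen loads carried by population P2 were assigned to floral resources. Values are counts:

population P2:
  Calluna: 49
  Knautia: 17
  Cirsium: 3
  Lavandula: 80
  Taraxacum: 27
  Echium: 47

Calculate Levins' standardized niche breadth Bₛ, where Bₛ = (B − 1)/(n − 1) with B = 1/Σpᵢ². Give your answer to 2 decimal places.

Proportions for population P2 (n=223): 49/223=0.2197, 17/223=0.0762, 3/223=0.0135, 80/223=0.3587, 27/223=0.1211, 47/223=0.2108
Σpᵢ² = 0.2197² + 0.0762² + 0.0135² + 0.3587² + 0.1211² + 0.2108² = 0.048268 + 0.005806 + 0.000182 + 0.128666 + 0.014665 + 0.044437 = 0.242024
B = 1 / 0.242024 = 4.1318
Bₛ = (B − 1)/(n − 1) = (4.1318 − 1)/(6 − 1) = 3.1318/5 = 0.6264

0.63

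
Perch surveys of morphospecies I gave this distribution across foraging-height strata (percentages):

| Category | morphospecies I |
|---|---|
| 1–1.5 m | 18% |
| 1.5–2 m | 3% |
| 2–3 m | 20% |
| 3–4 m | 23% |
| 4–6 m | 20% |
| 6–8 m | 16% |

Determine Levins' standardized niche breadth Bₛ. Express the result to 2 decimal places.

0.84

Convert percentages to proportions (divide by 100).
Σpᵢ² = 0.18² + 0.03² + 0.20² + 0.23² + 0.20² + 0.16² = 0.0324 + 0.0009 + 0.0400 + 0.0529 + 0.0400 + 0.0256 = 0.1918
B = 1 / 0.1918 = 5.2138
Bₛ = (B − 1)/(n − 1) = (5.2138 − 1)/(6 − 1) = 4.2138/5 = 0.8428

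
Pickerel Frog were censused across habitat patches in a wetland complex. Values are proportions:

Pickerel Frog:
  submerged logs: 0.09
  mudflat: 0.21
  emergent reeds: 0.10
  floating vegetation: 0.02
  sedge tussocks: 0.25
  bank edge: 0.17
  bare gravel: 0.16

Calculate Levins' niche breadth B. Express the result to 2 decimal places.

5.57

Σpᵢ² = 0.09² + 0.21² + 0.10² + 0.02² + 0.25² + 0.17² + 0.16² = 0.0081 + 0.0441 + 0.0100 + 0.0004 + 0.0625 + 0.0289 + 0.0256 = 0.1796
B = 1 / 0.1796 = 5.5679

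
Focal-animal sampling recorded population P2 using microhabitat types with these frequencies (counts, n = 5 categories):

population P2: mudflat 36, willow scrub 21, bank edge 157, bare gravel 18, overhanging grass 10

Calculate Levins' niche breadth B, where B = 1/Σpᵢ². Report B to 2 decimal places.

Proportions for population P2 (n=242): 36/242=0.1488, 21/242=0.0868, 157/242=0.6488, 18/242=0.0744, 10/242=0.0413
Σpᵢ² = 0.1488² + 0.0868² + 0.6488² + 0.0744² + 0.0413² = 0.022141 + 0.007534 + 0.420941 + 0.005535 + 0.001706 = 0.457857
B = 1 / 0.457857 = 2.1841

2.18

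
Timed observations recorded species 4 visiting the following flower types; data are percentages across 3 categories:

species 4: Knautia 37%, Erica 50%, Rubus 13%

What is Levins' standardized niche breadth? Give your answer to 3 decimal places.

0.738

Convert percentages to proportions (divide by 100).
Σpᵢ² = 0.37² + 0.50² + 0.13² = 0.1369 + 0.2500 + 0.0169 = 0.4038
B = 1 / 0.4038 = 2.47647
Bₛ = (B − 1)/(n − 1) = (2.47647 − 1)/(3 − 1) = 1.47647/2 = 0.73824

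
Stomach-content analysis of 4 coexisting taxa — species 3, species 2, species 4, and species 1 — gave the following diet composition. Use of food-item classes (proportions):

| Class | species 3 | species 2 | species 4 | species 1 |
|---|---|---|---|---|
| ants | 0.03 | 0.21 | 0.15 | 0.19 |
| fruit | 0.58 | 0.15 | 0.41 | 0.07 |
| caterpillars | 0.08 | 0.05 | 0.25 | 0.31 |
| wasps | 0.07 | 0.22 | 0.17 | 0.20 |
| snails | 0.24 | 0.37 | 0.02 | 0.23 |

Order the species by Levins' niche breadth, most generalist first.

species 1 > species 2 > species 4 > species 3

Σp_3ᵢ² = 0.03² + 0.58² + 0.08² + 0.07² + 0.24² = 0.0009 + 0.3364 + 0.0064 + 0.0049 + 0.0576 = 0.4062
B_3 = 1 / 0.4062 = 2.4618
Σp_2ᵢ² = 0.21² + 0.15² + 0.05² + 0.22² + 0.37² = 0.0441 + 0.0225 + 0.0025 + 0.0484 + 0.1369 = 0.2544
B_2 = 1 / 0.2544 = 3.9308
Σp_4ᵢ² = 0.15² + 0.41² + 0.25² + 0.17² + 0.02² = 0.0225 + 0.1681 + 0.0625 + 0.0289 + 0.0004 = 0.2824
B_4 = 1 / 0.2824 = 3.5411
Σp_1ᵢ² = 0.19² + 0.07² + 0.31² + 0.20² + 0.23² = 0.0361 + 0.0049 + 0.0961 + 0.0400 + 0.0529 = 0.2300
B_1 = 1 / 0.2300 = 4.3478
Ranking by B (broadest → narrowest): species 1 (4.35) > species 2 (3.93) > species 4 (3.54) > species 3 (2.46)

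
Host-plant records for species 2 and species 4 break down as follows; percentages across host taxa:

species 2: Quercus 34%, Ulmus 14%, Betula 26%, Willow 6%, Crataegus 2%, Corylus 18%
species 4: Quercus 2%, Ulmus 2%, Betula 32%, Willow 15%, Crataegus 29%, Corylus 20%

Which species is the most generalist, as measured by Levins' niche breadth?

Convert percentages to proportions (divide by 100).
Σp_2ᵢ² = 0.34² + 0.14² + 0.26² + 0.06² + 0.02² + 0.18² = 0.1156 + 0.0196 + 0.0676 + 0.0036 + 0.0004 + 0.0324 = 0.2392
B_2 = 1 / 0.2392 = 4.1806
Σp_4ᵢ² = 0.02² + 0.02² + 0.32² + 0.15² + 0.29² + 0.20² = 0.0004 + 0.0004 + 0.1024 + 0.0225 + 0.0841 + 0.0400 = 0.2498
B_4 = 1 / 0.2498 = 4.0032
Highest B → broadest niche (most generalist): species 2 (B = 4.18).

species 2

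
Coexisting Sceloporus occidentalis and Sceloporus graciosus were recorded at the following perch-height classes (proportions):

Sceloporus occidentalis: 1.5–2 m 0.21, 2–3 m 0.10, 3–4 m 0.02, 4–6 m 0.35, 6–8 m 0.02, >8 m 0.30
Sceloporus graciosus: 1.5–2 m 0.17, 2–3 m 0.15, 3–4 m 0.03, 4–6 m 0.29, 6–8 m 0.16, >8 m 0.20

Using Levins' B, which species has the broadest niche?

Σp_occiᵢ² = 0.21² + 0.10² + 0.02² + 0.35² + 0.02² + 0.30² = 0.0441 + 0.0100 + 0.0004 + 0.1225 + 0.0004 + 0.0900 = 0.2674
B_occi = 1 / 0.2674 = 3.7397
Σp_gracᵢ² = 0.17² + 0.15² + 0.03² + 0.29² + 0.16² + 0.20² = 0.0289 + 0.0225 + 0.0009 + 0.0841 + 0.0256 + 0.0400 = 0.2020
B_grac = 1 / 0.2020 = 4.9505
Highest B → broadest niche (most generalist): Sceloporus graciosus (B = 4.95).

Sceloporus graciosus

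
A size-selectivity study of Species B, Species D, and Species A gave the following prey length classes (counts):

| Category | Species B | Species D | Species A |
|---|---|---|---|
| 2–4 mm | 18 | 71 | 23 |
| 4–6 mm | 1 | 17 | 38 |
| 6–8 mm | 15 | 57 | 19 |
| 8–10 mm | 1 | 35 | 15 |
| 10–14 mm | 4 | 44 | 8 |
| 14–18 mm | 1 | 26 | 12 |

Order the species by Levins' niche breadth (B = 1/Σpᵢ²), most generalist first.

Proportions for Species B (n=40): 18/40=0.4500, 1/40=0.0250, 15/40=0.3750, 1/40=0.0250, 4/40=0.1000, 1/40=0.0250
Proportions for Species D (n=250): 71/250=0.2840, 17/250=0.0680, 57/250=0.2280, 35/250=0.1400, 44/250=0.1760, 26/250=0.1040
Proportions for Species A (n=115): 23/115=0.2000, 38/115=0.3304, 19/115=0.1652, 15/115=0.1304, 8/115=0.0696, 12/115=0.1043
Σp_Bᵢ² = 0.4500² + 0.0250² + 0.3750² + 0.0250² + 0.1000² + 0.0250² = 0.202500 + 0.000625 + 0.140625 + 0.000625 + 0.010000 + 0.000625 = 0.355000
B_B = 1 / 0.355000 = 2.8169
Σp_Dᵢ² = 0.2840² + 0.0680² + 0.2280² + 0.1400² + 0.1760² + 0.1040² = 0.080656 + 0.004624 + 0.051984 + 0.019600 + 0.030976 + 0.010816 = 0.198656
B_D = 1 / 0.198656 = 5.0338
Σp_Aᵢ² = 0.2000² + 0.3304² + 0.1652² + 0.1304² + 0.0696² + 0.1043² = 0.040000 + 0.109164 + 0.027291 + 0.017004 + 0.004844 + 0.010878 = 0.209181
B_A = 1 / 0.209181 = 4.7805
Ranking by B (broadest → narrowest): Species D (5.03) > Species A (4.78) > Species B (2.82)

Species D > Species A > Species B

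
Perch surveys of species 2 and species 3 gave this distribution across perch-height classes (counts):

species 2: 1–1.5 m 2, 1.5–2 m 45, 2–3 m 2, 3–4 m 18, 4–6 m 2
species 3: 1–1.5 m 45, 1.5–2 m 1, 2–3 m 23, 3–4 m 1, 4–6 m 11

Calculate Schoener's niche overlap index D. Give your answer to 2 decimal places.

0.11

Proportions for species 2 (n=69): 2/69=0.0290, 45/69=0.6522, 2/69=0.0290, 18/69=0.2609, 2/69=0.0290
Proportions for species 3 (n=81): 45/81=0.5556, 1/81=0.0123, 23/81=0.2840, 1/81=0.0123, 11/81=0.1358
Σ|p₁ᵢ − p₂ᵢ| = 0.5266 + 0.6399 + 0.2550 + 0.2486 + 0.1068 = 1.7769
D = 1 − ½ × 1.7769 = 1 − 0.88845 = 0.11155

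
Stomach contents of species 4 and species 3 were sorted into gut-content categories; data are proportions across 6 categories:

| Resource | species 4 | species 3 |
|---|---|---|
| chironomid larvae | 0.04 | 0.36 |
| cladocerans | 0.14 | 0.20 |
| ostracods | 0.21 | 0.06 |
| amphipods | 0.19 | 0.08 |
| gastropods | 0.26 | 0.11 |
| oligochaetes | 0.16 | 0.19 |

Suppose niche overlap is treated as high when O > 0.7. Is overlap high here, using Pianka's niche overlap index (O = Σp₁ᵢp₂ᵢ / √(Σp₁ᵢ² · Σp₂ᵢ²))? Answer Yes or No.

Σ p₁ᵢp₂ᵢ = 0.0144 + 0.0280 + 0.0126 + 0.0152 + 0.0286 + 0.0304 = 0.1292
Σp_1ᵢ² = 0.04² + 0.14² + 0.21² + 0.19² + 0.26² + 0.16² = 0.0016 + 0.0196 + 0.0441 + 0.0361 + 0.0676 + 0.0256 = 0.1946
Σp_2ᵢ² = 0.36² + 0.20² + 0.06² + 0.08² + 0.11² + 0.19² = 0.1296 + 0.0400 + 0.0036 + 0.0064 + 0.0121 + 0.0361 = 0.2278
O = 0.1292 / √(0.1946 × 0.2278) = 0.1292 / 0.21055 = 0.6136
O = 0.6136 < 0.7 → No.

No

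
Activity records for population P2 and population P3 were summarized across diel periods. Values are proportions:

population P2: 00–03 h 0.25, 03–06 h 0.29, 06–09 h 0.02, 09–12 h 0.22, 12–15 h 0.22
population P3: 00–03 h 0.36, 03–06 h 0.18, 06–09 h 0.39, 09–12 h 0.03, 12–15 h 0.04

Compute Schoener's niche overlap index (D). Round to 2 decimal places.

0.52

Σ|p₁ᵢ − p₂ᵢ| = 0.11 + 0.11 + 0.37 + 0.19 + 0.18 = 0.96
D = 1 − ½ × 0.96 = 1 − 0.480 = 0.5200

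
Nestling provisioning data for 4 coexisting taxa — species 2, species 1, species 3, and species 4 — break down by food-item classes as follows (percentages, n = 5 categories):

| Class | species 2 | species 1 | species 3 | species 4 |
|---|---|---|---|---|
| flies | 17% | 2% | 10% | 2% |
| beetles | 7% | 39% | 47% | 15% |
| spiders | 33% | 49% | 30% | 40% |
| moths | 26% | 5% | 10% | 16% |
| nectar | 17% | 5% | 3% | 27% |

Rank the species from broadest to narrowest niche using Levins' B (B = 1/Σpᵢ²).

species 2 > species 4 > species 3 > species 1

Convert percentages to proportions (divide by 100).
Σp_2ᵢ² = 0.17² + 0.07² + 0.33² + 0.26² + 0.17² = 0.0289 + 0.0049 + 0.1089 + 0.0676 + 0.0289 = 0.2392
B_2 = 1 / 0.2392 = 4.1806
Σp_1ᵢ² = 0.02² + 0.39² + 0.49² + 0.05² + 0.05² = 0.0004 + 0.1521 + 0.2401 + 0.0025 + 0.0025 = 0.3976
B_1 = 1 / 0.3976 = 2.5151
Σp_3ᵢ² = 0.10² + 0.47² + 0.30² + 0.10² + 0.03² = 0.0100 + 0.2209 + 0.0900 + 0.0100 + 0.0009 = 0.3318
B_3 = 1 / 0.3318 = 3.0139
Σp_4ᵢ² = 0.02² + 0.15² + 0.40² + 0.16² + 0.27² = 0.0004 + 0.0225 + 0.1600 + 0.0256 + 0.0729 = 0.2814
B_4 = 1 / 0.2814 = 3.5537
Ranking by B (broadest → narrowest): species 2 (4.18) > species 4 (3.55) > species 3 (3.01) > species 1 (2.52)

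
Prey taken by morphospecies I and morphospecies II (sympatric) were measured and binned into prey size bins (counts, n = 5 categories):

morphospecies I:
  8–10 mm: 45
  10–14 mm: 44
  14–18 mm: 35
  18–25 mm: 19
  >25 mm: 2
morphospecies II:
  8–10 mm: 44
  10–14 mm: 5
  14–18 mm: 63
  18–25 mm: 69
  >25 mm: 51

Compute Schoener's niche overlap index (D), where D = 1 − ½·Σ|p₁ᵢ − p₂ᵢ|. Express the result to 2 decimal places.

0.60

Proportions for morphospecies I (n=145): 45/145=0.3103, 44/145=0.3034, 35/145=0.2414, 19/145=0.1310, 2/145=0.0138
Proportions for morphospecies II (n=232): 44/232=0.1897, 5/232=0.0216, 63/232=0.2716, 69/232=0.2974, 51/232=0.2198
Σ|p₁ᵢ − p₂ᵢ| = 0.1206 + 0.2818 + 0.0302 + 0.1664 + 0.2060 = 0.8050
D = 1 − ½ × 0.8050 = 1 − 0.40250 = 0.59750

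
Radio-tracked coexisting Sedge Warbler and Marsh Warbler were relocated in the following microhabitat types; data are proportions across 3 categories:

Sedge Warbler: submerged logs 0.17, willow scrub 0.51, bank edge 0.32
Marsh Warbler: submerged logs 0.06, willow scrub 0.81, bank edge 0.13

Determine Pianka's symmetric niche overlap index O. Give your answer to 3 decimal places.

Σ p₁ᵢp₂ᵢ = 0.0102 + 0.4131 + 0.0416 = 0.4649
Σp_1ᵢ² = 0.17² + 0.51² + 0.32² = 0.0289 + 0.2601 + 0.1024 = 0.3914
Σp_2ᵢ² = 0.06² + 0.81² + 0.13² = 0.0036 + 0.6561 + 0.0169 = 0.6766
O = 0.4649 / √(0.3914 × 0.6766) = 0.4649 / 0.514608 = 0.90341

0.903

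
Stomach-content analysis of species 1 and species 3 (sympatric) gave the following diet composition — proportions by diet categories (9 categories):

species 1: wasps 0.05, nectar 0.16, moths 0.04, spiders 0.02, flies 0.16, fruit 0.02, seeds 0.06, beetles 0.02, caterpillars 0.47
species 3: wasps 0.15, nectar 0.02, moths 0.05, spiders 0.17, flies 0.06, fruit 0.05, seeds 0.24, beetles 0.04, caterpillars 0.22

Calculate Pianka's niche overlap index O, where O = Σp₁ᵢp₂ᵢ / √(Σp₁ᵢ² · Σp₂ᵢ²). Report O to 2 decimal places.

0.67

Σ p₁ᵢp₂ᵢ = 0.0075 + 0.0032 + 0.0020 + 0.0034 + 0.0096 + 0.0010 + 0.0144 + 0.0008 + 0.1034 = 0.1453
Σp_1ᵢ² = 0.05² + 0.16² + 0.04² + 0.02² + 0.16² + 0.02² + 0.06² + 0.02² + 0.47² = 0.0025 + 0.0256 + 0.0016 + 0.0004 + 0.0256 + 0.0004 + 0.0036 + 0.0004 + 0.2209 = 0.2810
Σp_2ᵢ² = 0.15² + 0.02² + 0.05² + 0.17² + 0.06² + 0.05² + 0.24² + 0.04² + 0.22² = 0.0225 + 0.0004 + 0.0025 + 0.0289 + 0.0036 + 0.0025 + 0.0576 + 0.0016 + 0.0484 = 0.1680
O = 0.1453 / √(0.2810 × 0.1680) = 0.1453 / 0.21727 = 0.6688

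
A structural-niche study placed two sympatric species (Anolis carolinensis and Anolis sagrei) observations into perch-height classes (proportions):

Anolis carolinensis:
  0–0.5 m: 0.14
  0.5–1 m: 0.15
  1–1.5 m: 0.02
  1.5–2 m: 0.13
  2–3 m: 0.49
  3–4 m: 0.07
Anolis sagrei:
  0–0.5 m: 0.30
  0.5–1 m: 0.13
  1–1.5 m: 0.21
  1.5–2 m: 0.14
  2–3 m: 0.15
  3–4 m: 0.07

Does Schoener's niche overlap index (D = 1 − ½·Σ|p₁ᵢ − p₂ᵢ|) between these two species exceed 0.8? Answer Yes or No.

Σ|p₁ᵢ − p₂ᵢ| = 0.16 + 0.02 + 0.19 + 0.01 + 0.34 + 0.00 = 0.72
D = 1 − ½ × 0.72 = 1 − 0.360 = 0.6400
D = 0.6400 < 0.8 → No.

No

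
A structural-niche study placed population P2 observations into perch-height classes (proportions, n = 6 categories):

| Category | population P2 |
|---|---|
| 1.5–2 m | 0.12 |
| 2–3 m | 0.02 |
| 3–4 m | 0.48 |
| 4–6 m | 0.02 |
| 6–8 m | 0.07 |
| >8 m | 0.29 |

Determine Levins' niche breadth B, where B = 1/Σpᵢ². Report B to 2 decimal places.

2.99

Σpᵢ² = 0.12² + 0.02² + 0.48² + 0.02² + 0.07² + 0.29² = 0.0144 + 0.0004 + 0.2304 + 0.0004 + 0.0049 + 0.0841 = 0.3346
B = 1 / 0.3346 = 2.9886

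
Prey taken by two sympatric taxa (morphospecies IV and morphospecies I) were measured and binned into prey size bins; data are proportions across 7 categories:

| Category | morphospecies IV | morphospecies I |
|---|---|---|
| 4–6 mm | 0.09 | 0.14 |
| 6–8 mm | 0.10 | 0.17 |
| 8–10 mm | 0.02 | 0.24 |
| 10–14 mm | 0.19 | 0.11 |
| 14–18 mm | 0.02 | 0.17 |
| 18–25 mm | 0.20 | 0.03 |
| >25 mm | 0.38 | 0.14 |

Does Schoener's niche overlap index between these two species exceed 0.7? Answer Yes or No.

Σ|p₁ᵢ − p₂ᵢ| = 0.05 + 0.07 + 0.22 + 0.08 + 0.15 + 0.17 + 0.24 = 0.98
D = 1 − ½ × 0.98 = 1 − 0.490 = 0.5100
D = 0.5100 < 0.7 → No.

No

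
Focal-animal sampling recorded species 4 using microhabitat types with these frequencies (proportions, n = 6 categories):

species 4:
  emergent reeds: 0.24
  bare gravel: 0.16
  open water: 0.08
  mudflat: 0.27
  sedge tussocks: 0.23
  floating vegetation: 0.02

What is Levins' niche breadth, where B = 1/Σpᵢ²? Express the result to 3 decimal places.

Σpᵢ² = 0.24² + 0.16² + 0.08² + 0.27² + 0.23² + 0.02² = 0.0576 + 0.0256 + 0.0064 + 0.0729 + 0.0529 + 0.0004 = 0.2158
B = 1 / 0.2158 = 4.63392

4.634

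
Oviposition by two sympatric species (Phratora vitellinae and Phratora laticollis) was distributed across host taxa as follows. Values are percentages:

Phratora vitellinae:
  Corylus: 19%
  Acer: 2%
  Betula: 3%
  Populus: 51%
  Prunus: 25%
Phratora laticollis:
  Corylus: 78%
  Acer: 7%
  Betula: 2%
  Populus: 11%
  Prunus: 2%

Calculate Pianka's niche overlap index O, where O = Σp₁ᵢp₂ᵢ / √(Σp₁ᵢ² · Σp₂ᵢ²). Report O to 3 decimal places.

0.445

Convert percentages to proportions (divide by 100).
Σ p₁ᵢp₂ᵢ = 0.1482 + 0.0014 + 0.0006 + 0.0561 + 0.0050 = 0.2113
Σp_1ᵢ² = 0.19² + 0.02² + 0.03² + 0.51² + 0.25² = 0.0361 + 0.0004 + 0.0009 + 0.2601 + 0.0625 = 0.3600
Σp_2ᵢ² = 0.78² + 0.07² + 0.02² + 0.11² + 0.02² = 0.6084 + 0.0049 + 0.0004 + 0.0121 + 0.0004 = 0.6262
O = 0.2113 / √(0.3600 × 0.6262) = 0.2113 / 0.474797 = 0.44503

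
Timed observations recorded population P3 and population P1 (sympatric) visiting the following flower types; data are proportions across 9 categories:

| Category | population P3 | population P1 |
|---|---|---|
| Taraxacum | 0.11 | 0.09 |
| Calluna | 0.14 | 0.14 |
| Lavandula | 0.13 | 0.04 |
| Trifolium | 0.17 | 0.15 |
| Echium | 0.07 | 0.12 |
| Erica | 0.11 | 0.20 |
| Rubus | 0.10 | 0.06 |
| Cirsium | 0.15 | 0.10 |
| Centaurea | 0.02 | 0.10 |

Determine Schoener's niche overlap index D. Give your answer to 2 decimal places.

0.78

Σ|p₁ᵢ − p₂ᵢ| = 0.02 + 0.00 + 0.09 + 0.02 + 0.05 + 0.09 + 0.04 + 0.05 + 0.08 = 0.44
D = 1 − ½ × 0.44 = 1 − 0.220 = 0.7800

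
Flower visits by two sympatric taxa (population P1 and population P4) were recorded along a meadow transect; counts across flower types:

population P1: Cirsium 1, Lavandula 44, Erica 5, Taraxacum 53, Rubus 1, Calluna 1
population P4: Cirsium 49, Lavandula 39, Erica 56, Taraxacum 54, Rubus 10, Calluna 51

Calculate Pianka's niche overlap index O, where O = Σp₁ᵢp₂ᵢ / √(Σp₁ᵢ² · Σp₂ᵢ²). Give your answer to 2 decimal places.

0.64

Proportions for population P1 (n=105): 1/105=0.0095, 44/105=0.4190, 5/105=0.0476, 53/105=0.5048, 1/105=0.0095, 1/105=0.0095
Proportions for population P4 (n=259): 49/259=0.1892, 39/259=0.1506, 56/259=0.2162, 54/259=0.2085, 10/259=0.0386, 51/259=0.1969
Σ p₁ᵢp₂ᵢ = 0.001797 + 0.063101 + 0.010291 + 0.105251 + 0.000367 + 0.001871 = 0.182678
Σp_1ᵢ² = 0.0095² + 0.4190² + 0.0476² + 0.5048² + 0.0095² + 0.0095² = 0.000090 + 0.175561 + 0.002266 + 0.254823 + 0.000090 + 0.000090 = 0.432920
Σp_2ᵢ² = 0.1892² + 0.1506² + 0.2162² + 0.2085² + 0.0386² + 0.1969² = 0.035797 + 0.022680 + 0.046742 + 0.043472 + 0.001490 + 0.038770 = 0.188951
O = 0.182678 / √(0.432920 × 0.188951) = 0.182678 / 0.2860082 = 0.6387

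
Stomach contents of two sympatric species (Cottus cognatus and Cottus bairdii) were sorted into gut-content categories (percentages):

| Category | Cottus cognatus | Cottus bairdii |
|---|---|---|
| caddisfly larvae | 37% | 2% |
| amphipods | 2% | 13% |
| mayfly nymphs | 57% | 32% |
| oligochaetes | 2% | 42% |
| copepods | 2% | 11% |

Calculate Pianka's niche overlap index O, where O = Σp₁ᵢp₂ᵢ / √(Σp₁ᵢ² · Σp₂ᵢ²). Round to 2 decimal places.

0.54

Convert percentages to proportions (divide by 100).
Σ p₁ᵢp₂ᵢ = 0.0074 + 0.0026 + 0.1824 + 0.0084 + 0.0022 = 0.2030
Σp_1ᵢ² = 0.37² + 0.02² + 0.57² + 0.02² + 0.02² = 0.1369 + 0.0004 + 0.3249 + 0.0004 + 0.0004 = 0.4630
Σp_2ᵢ² = 0.02² + 0.13² + 0.32² + 0.42² + 0.11² = 0.0004 + 0.0169 + 0.1024 + 0.1764 + 0.0121 = 0.3082
O = 0.2030 / √(0.4630 × 0.3082) = 0.2030 / 0.37775 = 0.5374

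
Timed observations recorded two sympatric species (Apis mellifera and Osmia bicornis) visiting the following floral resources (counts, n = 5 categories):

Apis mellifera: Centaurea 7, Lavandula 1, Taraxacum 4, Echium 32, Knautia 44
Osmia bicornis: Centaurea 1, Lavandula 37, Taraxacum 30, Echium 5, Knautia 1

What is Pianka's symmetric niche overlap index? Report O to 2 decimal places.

Proportions for Apis mellifera (n=88): 7/88=0.0795, 1/88=0.0114, 4/88=0.0455, 32/88=0.3636, 44/88=0.5000
Proportions for Osmia bicornis (n=74): 1/74=0.0135, 37/74=0.5000, 30/74=0.4054, 5/74=0.0676, 1/74=0.0135
Σ p₁ᵢp₂ᵢ = 0.001073 + 0.005700 + 0.018446 + 0.024579 + 0.006750 = 0.056548
Σp_1ᵢ² = 0.0795² + 0.0114² + 0.0455² + 0.3636² + 0.5000² = 0.006320 + 0.000130 + 0.002070 + 0.132205 + 0.250000 = 0.390725
Σp_2ᵢ² = 0.0135² + 0.5000² + 0.4054² + 0.0676² + 0.0135² = 0.000182 + 0.250000 + 0.164349 + 0.004570 + 0.000182 = 0.419283
O = 0.056548 / √(0.390725 × 0.419283) = 0.056548 / 0.4047522 = 0.1397

0.14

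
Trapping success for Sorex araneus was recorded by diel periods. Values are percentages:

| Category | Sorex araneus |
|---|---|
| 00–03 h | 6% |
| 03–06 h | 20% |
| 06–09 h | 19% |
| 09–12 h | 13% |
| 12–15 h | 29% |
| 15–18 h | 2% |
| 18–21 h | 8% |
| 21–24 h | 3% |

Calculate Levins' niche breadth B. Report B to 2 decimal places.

5.31

Convert percentages to proportions (divide by 100).
Σpᵢ² = 0.06² + 0.20² + 0.19² + 0.13² + 0.29² + 0.02² + 0.08² + 0.03² = 0.0036 + 0.0400 + 0.0361 + 0.0169 + 0.0841 + 0.0004 + 0.0064 + 0.0009 = 0.1884
B = 1 / 0.1884 = 5.3079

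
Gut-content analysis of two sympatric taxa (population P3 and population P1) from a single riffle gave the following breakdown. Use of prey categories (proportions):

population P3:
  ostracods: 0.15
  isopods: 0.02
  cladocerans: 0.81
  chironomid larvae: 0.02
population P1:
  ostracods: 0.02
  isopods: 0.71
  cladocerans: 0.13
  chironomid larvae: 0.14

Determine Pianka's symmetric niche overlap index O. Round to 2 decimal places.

0.21

Σ p₁ᵢp₂ᵢ = 0.0030 + 0.0142 + 0.1053 + 0.0028 = 0.1253
Σp_1ᵢ² = 0.15² + 0.02² + 0.81² + 0.02² = 0.0225 + 0.0004 + 0.6561 + 0.0004 = 0.6794
Σp_2ᵢ² = 0.02² + 0.71² + 0.13² + 0.14² = 0.0004 + 0.5041 + 0.0169 + 0.0196 = 0.5410
O = 0.1253 / √(0.6794 × 0.5410) = 0.1253 / 0.60626 = 0.2067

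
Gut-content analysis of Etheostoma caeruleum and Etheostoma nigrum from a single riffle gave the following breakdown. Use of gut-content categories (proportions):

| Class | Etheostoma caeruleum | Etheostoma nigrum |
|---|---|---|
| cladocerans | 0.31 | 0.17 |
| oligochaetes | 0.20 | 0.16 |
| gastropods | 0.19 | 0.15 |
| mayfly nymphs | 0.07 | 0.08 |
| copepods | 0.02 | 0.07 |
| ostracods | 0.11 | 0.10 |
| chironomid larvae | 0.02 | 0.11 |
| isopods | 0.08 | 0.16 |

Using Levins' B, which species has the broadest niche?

Etheostoma nigrum

Σp_caerᵢ² = 0.31² + 0.20² + 0.19² + 0.07² + 0.02² + 0.11² + 0.02² + 0.08² = 0.0961 + 0.0400 + 0.0361 + 0.0049 + 0.0004 + 0.0121 + 0.0004 + 0.0064 = 0.1964
B_caer = 1 / 0.1964 = 5.0916
Σp_nigrᵢ² = 0.17² + 0.16² + 0.15² + 0.08² + 0.07² + 0.10² + 0.11² + 0.16² = 0.0289 + 0.0256 + 0.0225 + 0.0064 + 0.0049 + 0.0100 + 0.0121 + 0.0256 = 0.1360
B_nigr = 1 / 0.1360 = 7.3529
Highest B → broadest niche (most generalist): Etheostoma nigrum (B = 7.35).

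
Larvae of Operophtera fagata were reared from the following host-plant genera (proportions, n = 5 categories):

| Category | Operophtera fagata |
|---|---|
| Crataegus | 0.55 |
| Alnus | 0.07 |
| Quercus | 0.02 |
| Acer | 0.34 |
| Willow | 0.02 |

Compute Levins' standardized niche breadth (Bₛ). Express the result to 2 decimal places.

0.34

Σpᵢ² = 0.55² + 0.07² + 0.02² + 0.34² + 0.02² = 0.3025 + 0.0049 + 0.0004 + 0.1156 + 0.0004 = 0.4238
B = 1 / 0.4238 = 2.3596
Bₛ = (B − 1)/(n − 1) = (2.3596 − 1)/(5 − 1) = 1.3596/4 = 0.3399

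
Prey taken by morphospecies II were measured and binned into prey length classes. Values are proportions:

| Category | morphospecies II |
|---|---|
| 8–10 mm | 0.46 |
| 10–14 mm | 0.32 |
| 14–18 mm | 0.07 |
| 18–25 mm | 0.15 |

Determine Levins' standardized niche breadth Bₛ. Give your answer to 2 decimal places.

0.64

Σpᵢ² = 0.46² + 0.32² + 0.07² + 0.15² = 0.2116 + 0.1024 + 0.0049 + 0.0225 = 0.3414
B = 1 / 0.3414 = 2.9291
Bₛ = (B − 1)/(n − 1) = (2.9291 − 1)/(4 − 1) = 1.9291/3 = 0.6430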